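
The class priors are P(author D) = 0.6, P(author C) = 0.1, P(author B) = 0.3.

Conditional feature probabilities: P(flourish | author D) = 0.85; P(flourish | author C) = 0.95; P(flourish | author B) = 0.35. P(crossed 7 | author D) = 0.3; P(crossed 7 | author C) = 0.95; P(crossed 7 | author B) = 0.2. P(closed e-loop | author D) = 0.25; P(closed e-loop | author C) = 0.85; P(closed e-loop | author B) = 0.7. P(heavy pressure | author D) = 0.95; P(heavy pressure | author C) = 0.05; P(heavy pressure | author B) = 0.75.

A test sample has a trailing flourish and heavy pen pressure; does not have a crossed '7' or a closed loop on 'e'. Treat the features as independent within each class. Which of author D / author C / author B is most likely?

author D

author D: 0.6 × 0.85 × (1−0.3) × (1−0.25) × 0.95 = 0.2543625
author C: 0.1 × 0.95 × (1−0.95) × (1−0.85) × 0.05 = 0.000035625
author B: 0.3 × 0.35 × (1−0.2) × (1−0.7) × 0.75 = 0.0189
Highest score → author D.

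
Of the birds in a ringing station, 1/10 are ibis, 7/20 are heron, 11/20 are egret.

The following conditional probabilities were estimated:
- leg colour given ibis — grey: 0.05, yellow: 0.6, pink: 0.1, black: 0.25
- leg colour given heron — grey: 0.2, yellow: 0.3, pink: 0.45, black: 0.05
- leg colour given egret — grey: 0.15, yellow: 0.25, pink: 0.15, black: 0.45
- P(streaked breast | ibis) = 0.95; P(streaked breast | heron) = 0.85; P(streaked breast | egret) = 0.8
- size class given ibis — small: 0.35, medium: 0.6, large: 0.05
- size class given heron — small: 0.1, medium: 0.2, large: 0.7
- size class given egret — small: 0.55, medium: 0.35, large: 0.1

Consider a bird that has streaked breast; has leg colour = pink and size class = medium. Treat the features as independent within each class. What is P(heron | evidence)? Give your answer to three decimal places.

0.482

ibis: 0.1 × 0.1 × 0.95 × 0.6 = 0.0057
heron: 0.35 × 0.45 × 0.85 × 0.2 = 0.026775
egret: 0.55 × 0.15 × 0.8 × 0.35 = 0.0231
P(heron | x) = 0.026775 / 0.055575 ≈ 0.482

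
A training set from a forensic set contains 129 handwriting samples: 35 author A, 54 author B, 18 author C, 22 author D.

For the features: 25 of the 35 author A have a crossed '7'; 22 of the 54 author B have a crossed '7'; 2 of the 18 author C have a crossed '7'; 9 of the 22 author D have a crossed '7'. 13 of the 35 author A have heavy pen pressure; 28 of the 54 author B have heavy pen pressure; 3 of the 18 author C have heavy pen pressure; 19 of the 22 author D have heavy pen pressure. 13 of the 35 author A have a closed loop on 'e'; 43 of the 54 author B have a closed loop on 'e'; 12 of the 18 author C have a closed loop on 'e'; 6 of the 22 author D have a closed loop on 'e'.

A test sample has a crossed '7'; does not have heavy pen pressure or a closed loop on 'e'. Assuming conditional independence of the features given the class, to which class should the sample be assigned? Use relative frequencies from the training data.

author A: (35/129) × (25/35) × (22/35) × (22/35) ≈ 0.0765702
author B: (54/129) × (22/54) × (26/54) × (11/54) ≈ 0.0167267
author C: (18/129) × (2/18) × (15/18) × (6/18) ≈ 0.00430663
author D: (22/129) × (9/22) × (3/22) × (16/22) ≈ 0.00691909
Highest score → author A.

author A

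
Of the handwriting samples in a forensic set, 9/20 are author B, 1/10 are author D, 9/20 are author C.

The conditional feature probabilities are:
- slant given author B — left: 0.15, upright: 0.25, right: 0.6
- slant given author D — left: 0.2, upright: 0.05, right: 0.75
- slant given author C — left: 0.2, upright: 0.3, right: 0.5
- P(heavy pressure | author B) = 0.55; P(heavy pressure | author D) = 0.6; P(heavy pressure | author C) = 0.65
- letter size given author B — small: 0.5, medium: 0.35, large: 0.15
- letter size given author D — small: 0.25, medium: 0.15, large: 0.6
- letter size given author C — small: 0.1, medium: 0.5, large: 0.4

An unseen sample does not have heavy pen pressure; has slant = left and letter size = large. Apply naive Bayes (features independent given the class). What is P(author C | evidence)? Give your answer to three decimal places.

author B: 0.45 × 0.15 × (1−0.55) × 0.15 = 0.00455625
author D: 0.1 × 0.2 × (1−0.6) × 0.6 = 0.0048
author C: 0.45 × 0.2 × (1−0.65) × 0.4 = 0.0126
P(author C | x) = 0.0126 / 0.02195625 ≈ 0.574

0.574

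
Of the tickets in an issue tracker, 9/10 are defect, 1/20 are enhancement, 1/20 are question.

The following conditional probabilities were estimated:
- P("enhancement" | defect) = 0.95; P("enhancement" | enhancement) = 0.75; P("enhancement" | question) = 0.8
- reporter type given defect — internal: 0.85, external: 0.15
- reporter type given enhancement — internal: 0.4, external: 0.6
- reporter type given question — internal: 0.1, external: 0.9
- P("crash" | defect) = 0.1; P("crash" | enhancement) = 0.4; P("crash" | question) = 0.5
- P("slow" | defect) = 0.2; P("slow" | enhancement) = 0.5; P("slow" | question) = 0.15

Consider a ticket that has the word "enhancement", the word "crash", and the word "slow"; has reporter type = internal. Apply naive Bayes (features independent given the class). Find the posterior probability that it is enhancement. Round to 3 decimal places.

defect: 0.9 × 0.95 × 0.85 × 0.1 × 0.2 = 0.014535
enhancement: 0.05 × 0.75 × 0.4 × 0.4 × 0.5 = 0.003
question: 0.05 × 0.8 × 0.1 × 0.5 × 0.15 = 0.0003
P(enhancement | x) = 0.003 / 0.017835 ≈ 0.168

0.168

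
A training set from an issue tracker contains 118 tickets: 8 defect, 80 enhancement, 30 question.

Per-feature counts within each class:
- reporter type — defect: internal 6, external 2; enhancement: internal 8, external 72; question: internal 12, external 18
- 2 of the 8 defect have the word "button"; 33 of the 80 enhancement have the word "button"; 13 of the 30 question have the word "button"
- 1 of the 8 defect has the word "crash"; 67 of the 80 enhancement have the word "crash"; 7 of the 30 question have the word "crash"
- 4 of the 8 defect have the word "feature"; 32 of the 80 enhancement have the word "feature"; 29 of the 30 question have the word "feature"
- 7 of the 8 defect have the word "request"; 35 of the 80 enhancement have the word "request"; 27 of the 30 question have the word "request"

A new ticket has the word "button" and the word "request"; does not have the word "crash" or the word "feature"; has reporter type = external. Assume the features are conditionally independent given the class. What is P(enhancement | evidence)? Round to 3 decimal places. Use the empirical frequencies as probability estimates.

0.774

defect: (8/118) × (2/8) × (2/8) × (7/8) × (4/8) × (7/8) ≈ 0.00162209
enhancement: (80/118) × (72/80) × (33/80) × (13/80) × (48/80) × (35/80) ≈ 0.0107364
question: (30/118) × (18/30) × (13/30) × (23/30) × (1/30) × (27/30) ≈ 0.00152034
P(enhancement | x) = 0.0107364 / 0.01387883 ≈ 0.774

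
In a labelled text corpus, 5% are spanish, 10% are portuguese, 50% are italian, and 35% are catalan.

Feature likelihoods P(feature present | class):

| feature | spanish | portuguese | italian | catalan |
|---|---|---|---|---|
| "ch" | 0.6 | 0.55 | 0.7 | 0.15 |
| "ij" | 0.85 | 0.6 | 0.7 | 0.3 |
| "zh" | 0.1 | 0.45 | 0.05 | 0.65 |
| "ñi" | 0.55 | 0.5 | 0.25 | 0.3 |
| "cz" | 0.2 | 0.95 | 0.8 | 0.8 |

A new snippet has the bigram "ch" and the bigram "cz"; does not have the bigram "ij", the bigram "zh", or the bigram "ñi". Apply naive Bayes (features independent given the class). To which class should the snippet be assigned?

italian

spanish: 0.05 × 0.6 × (1−0.85) × (1−0.1) × (1−0.55) × 0.2 = 0.0003645
portuguese: 0.1 × 0.55 × (1−0.6) × (1−0.45) × (1−0.5) × 0.95 = 0.0057475
italian: 0.5 × 0.7 × (1−0.7) × (1−0.05) × (1−0.25) × 0.8 = 0.05985
catalan: 0.35 × 0.15 × (1−0.3) × (1−0.65) × (1−0.3) × 0.8 = 0.007203
Highest score → italian.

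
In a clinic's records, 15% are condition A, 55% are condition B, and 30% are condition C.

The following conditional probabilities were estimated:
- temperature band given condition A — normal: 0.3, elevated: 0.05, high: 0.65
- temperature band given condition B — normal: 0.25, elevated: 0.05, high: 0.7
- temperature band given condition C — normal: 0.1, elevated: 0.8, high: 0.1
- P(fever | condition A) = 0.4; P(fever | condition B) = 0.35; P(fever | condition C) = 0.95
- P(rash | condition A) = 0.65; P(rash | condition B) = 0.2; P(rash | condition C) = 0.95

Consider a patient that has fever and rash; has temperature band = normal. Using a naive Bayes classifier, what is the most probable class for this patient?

condition A: 0.15 × 0.3 × 0.4 × 0.65 = 0.0117
condition B: 0.55 × 0.25 × 0.35 × 0.2 = 0.009625
condition C: 0.3 × 0.1 × 0.95 × 0.95 = 0.027075
Highest score → condition C.

condition C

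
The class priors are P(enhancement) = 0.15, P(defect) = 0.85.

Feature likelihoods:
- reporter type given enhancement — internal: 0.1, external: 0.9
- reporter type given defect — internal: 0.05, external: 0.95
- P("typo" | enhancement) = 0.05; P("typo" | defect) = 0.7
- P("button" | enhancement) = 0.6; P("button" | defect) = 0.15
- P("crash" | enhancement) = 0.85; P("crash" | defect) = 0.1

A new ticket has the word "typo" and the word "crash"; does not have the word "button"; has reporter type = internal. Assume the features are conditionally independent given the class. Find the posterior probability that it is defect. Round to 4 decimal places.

0.9084

enhancement: 0.15 × 0.1 × 0.05 × (1−0.6) × 0.85 = 0.000255
defect: 0.85 × 0.05 × 0.7 × (1−0.15) × 0.1 = 0.00252875
P(defect | x) = 0.00252875 / 0.00278375 ≈ 0.9084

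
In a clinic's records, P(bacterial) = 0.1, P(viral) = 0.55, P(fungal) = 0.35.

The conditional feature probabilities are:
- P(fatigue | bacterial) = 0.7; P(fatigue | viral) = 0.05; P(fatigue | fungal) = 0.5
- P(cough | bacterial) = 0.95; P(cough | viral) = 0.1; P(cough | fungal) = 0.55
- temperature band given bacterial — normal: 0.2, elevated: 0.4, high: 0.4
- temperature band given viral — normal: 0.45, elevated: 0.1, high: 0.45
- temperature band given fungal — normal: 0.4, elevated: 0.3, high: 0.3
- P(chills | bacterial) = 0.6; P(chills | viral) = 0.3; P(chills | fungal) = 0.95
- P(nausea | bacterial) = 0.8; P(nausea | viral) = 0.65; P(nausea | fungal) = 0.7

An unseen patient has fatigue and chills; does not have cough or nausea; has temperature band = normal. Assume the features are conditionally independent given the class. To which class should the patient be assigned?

fungal

bacterial: 0.1 × 0.7 × (1−0.95) × 0.2 × 0.6 × (1−0.8) = 0.000084
viral: 0.55 × 0.05 × (1−0.1) × 0.45 × 0.3 × (1−0.65) = 0.0011694375
fungal: 0.35 × 0.5 × (1−0.55) × 0.4 × 0.95 × (1−0.7) = 0.0089775
Highest score → fungal.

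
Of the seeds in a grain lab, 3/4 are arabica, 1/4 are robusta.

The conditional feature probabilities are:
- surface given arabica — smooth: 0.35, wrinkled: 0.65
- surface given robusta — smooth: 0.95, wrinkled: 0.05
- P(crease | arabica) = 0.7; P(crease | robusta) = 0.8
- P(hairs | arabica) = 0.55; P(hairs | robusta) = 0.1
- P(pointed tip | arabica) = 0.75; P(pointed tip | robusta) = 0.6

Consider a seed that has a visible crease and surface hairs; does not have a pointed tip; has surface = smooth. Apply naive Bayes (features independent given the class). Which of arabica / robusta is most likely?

arabica: 0.75 × 0.35 × 0.7 × 0.55 × (1−0.75) = 0.025265625
robusta: 0.25 × 0.95 × 0.8 × 0.1 × (1−0.6) = 0.0076
Highest score → arabica.

arabica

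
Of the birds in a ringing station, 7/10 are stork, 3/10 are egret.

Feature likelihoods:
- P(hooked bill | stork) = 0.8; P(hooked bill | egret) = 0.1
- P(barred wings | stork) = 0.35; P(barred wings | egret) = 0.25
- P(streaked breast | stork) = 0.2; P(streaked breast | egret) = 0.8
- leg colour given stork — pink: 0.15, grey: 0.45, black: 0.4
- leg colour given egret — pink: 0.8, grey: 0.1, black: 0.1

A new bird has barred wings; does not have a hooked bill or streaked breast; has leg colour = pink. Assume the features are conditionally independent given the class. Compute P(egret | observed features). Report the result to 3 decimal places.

0.647

stork: 0.7 × (1−0.8) × 0.35 × (1−0.2) × 0.15 = 0.00588
egret: 0.3 × (1−0.1) × 0.25 × (1−0.8) × 0.8 = 0.0108
P(egret | x) = 0.0108 / 0.01668 ≈ 0.647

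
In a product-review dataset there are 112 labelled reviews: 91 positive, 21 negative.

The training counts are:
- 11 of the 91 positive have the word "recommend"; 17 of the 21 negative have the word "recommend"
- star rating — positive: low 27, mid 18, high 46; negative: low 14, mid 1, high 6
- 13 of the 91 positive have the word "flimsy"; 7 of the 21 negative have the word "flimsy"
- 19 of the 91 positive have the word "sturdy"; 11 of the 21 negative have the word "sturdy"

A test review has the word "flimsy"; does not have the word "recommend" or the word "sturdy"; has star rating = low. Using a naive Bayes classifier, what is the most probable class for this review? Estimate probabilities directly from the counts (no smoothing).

positive

positive: (91/112) × (80/91) × (27/91) × (13/91) × (72/91) ≈ 0.0239545
negative: (21/112) × (4/21) × (14/21) × (7/21) × (10/21) ≈ 0.00377929
Highest score → positive.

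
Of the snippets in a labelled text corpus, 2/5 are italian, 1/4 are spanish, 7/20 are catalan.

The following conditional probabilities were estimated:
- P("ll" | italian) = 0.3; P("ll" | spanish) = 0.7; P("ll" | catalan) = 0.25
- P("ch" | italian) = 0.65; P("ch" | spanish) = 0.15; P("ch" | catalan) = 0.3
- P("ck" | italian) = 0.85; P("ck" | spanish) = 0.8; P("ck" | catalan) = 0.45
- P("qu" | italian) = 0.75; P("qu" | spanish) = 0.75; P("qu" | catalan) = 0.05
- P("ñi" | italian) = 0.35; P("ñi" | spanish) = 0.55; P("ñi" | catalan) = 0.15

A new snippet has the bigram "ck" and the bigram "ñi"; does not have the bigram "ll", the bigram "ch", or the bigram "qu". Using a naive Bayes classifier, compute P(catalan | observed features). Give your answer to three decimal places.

italian: 0.4 × (1−0.3) × (1−0.65) × 0.85 × (1−0.75) × 0.35 = 0.00728875
spanish: 0.25 × (1−0.7) × (1−0.15) × 0.8 × (1−0.75) × 0.55 = 0.0070125
catalan: 0.35 × (1−0.25) × (1−0.3) × 0.45 × (1−0.05) × 0.15 = 0.01178296875
P(catalan | x) = 0.01178296875 / 0.02608421875 ≈ 0.452

0.452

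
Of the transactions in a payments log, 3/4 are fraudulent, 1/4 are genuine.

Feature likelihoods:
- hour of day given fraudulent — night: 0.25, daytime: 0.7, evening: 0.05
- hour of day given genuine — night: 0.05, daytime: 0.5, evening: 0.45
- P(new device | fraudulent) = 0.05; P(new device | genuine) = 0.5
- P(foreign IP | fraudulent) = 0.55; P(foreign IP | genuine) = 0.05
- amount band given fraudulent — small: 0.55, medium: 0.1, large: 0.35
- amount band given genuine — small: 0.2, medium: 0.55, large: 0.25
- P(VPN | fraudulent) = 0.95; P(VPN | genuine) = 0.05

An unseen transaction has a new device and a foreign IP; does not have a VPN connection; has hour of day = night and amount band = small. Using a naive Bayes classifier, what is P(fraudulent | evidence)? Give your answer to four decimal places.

0.7049

fraudulent: 0.75 × 0.25 × 0.05 × 0.55 × 0.55 × (1−0.95) = 0.000141796875
genuine: 0.25 × 0.05 × 0.5 × 0.05 × 0.2 × (1−0.05) = 0.000059375
P(fraudulent | x) = 0.000141796875 / 0.000201171875 ≈ 0.7049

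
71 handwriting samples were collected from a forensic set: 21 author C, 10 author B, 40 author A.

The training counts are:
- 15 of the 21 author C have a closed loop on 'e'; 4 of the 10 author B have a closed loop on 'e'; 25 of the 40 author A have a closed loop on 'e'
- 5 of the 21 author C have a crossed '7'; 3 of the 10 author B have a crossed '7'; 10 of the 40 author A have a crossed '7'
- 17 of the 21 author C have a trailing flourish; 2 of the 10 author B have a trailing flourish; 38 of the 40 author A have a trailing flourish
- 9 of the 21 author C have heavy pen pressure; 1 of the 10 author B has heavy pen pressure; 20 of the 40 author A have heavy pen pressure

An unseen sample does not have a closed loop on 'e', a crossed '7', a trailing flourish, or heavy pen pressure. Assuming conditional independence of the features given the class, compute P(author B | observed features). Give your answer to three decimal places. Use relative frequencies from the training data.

0.795

author C: (21/71) × (6/21) × (16/21) × (4/21) × (12/21) ≈ 0.00700803
author B: (10/71) × (6/10) × (7/10) × (8/10) × (9/10) ≈ 0.0425915
author A: (40/71) × (15/40) × (30/40) × (2/40) × (20/40) ≈ 0.00396127
P(author B | x) = 0.0425915 / 0.0535608 ≈ 0.795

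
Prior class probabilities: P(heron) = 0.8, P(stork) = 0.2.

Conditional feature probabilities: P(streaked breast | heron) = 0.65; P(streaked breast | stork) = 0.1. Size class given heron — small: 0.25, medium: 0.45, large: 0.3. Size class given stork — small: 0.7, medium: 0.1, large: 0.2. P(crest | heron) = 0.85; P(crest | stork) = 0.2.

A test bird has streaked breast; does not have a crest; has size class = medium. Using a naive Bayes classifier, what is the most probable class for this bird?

heron

heron: 0.8 × 0.65 × 0.45 × (1−0.85) = 0.0351
stork: 0.2 × 0.1 × 0.1 × (1−0.2) = 0.0016
Highest score → heron.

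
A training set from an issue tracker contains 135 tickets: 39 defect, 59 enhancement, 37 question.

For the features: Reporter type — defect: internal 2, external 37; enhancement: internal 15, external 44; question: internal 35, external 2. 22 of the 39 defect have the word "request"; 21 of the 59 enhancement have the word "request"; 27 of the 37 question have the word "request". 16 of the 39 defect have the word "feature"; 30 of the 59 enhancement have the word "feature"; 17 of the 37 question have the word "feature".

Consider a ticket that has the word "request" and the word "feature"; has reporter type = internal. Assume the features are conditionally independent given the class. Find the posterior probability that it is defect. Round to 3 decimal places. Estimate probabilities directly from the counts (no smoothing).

0.031

defect: (39/135) × (2/39) × (22/39) × (16/39) ≈ 0.00342854
enhancement: (59/135) × (15/59) × (21/59) × (30/59) ≈ 0.0201092
question: (37/135) × (35/37) × (27/37) × (17/37) ≈ 0.0869248
P(defect | x) = 0.00342854 / 0.11046254 ≈ 0.031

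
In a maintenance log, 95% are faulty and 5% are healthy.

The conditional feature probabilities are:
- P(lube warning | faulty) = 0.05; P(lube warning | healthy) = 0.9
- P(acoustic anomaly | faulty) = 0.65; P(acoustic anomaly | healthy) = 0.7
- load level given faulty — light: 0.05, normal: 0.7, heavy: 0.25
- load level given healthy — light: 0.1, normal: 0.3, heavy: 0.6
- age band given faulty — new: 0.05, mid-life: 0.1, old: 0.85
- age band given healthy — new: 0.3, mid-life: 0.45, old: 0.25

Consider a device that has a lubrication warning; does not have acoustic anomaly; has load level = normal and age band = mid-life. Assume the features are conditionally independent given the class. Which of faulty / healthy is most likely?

faulty: 0.95 × 0.05 × (1−0.65) × 0.7 × 0.1 = 0.00116375
healthy: 0.05 × 0.9 × (1−0.7) × 0.3 × 0.45 = 0.0018225
Highest score → healthy.

healthy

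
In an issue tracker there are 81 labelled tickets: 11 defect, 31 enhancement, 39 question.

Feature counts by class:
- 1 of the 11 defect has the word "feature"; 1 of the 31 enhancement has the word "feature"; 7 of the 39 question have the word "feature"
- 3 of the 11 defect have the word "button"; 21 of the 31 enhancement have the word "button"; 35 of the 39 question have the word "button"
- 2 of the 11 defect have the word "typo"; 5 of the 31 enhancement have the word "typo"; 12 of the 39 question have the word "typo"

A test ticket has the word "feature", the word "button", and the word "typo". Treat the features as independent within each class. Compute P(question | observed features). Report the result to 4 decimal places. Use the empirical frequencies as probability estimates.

defect: (11/81) × (1/11) × (3/11) × (2/11) ≈ 0.000612182
enhancement: (31/81) × (1/31) × (21/31) × (5/31) ≈ 0.0013489
question: (39/81) × (7/39) × (35/39) × (12/39) ≈ 0.0238634
P(question | x) = 0.0238634 / 0.025824482 ≈ 0.9241

0.9241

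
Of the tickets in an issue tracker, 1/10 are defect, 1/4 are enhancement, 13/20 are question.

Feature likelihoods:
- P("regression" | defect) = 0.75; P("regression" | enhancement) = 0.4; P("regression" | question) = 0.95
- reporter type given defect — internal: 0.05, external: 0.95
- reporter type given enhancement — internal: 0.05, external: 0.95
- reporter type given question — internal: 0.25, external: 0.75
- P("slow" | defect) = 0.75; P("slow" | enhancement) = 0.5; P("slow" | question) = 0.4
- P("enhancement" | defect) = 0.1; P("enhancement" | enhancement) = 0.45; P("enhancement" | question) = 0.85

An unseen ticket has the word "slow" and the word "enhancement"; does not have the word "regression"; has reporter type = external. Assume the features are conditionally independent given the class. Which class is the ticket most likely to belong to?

defect: 0.1 × (1−0.75) × 0.95 × 0.75 × 0.1 = 0.00178125
enhancement: 0.25 × (1−0.4) × 0.95 × 0.5 × 0.45 = 0.0320625
question: 0.65 × (1−0.95) × 0.75 × 0.4 × 0.85 = 0.0082875
Highest score → enhancement.

enhancement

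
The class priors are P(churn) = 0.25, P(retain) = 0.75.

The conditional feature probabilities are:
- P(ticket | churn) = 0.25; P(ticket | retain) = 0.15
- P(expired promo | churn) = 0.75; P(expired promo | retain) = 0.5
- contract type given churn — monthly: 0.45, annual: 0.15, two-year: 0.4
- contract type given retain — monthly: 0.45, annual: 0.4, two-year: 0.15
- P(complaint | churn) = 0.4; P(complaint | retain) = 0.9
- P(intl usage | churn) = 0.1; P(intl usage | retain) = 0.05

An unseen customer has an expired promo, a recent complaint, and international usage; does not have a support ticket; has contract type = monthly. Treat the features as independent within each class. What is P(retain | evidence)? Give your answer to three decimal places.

churn: 0.25 × (1−0.25) × 0.75 × 0.45 × 0.4 × 0.1 = 0.00253125
retain: 0.75 × (1−0.15) × 0.5 × 0.45 × 0.9 × 0.05 = 0.0064546875
P(retain | x) = 0.0064546875 / 0.0089859375 ≈ 0.718

0.718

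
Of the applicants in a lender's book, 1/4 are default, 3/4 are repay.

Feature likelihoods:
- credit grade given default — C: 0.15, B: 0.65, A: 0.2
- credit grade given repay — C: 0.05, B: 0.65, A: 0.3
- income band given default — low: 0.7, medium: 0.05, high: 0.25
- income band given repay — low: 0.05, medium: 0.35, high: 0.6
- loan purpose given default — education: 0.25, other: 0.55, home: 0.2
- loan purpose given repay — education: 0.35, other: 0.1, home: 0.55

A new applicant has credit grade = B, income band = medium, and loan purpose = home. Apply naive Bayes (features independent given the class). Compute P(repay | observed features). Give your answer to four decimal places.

default: 0.25 × 0.65 × 0.05 × 0.2 = 0.001625
repay: 0.75 × 0.65 × 0.35 × 0.55 = 0.09384375
P(repay | x) = 0.09384375 / 0.09546875 ≈ 0.9830

0.9830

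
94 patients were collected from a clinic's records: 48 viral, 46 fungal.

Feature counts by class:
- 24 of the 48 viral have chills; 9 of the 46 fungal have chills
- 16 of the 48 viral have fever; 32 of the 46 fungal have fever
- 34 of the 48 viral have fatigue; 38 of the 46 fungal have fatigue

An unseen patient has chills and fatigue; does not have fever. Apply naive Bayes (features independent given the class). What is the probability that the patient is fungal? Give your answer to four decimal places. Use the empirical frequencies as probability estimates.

0.1664

viral: (48/94) × (24/48) × (32/48) × (34/48) ≈ 0.120567
fungal: (46/94) × (9/46) × (14/46) × (38/46) ≈ 0.0240719
P(fungal | x) = 0.0240719 / 0.1446389 ≈ 0.1664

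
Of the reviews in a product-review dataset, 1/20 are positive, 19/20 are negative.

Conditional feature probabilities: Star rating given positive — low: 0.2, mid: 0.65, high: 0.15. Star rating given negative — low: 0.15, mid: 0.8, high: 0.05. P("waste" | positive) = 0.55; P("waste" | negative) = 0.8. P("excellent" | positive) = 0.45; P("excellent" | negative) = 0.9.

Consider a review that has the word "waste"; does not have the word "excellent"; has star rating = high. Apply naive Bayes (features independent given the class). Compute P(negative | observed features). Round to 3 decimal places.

0.626

positive: 0.05 × 0.15 × 0.55 × (1−0.45) = 0.00226875
negative: 0.95 × 0.05 × 0.8 × (1−0.9) = 0.0038
P(negative | x) = 0.0038 / 0.00606875 ≈ 0.626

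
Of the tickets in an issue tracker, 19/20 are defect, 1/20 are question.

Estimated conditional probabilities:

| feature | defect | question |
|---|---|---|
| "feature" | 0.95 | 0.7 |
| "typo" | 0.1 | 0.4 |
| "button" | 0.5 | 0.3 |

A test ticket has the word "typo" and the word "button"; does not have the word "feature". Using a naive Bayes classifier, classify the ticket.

defect: 0.95 × (1−0.95) × 0.1 × 0.5 = 0.002375
question: 0.05 × (1−0.7) × 0.4 × 0.3 = 0.0018
Highest score → defect.

defect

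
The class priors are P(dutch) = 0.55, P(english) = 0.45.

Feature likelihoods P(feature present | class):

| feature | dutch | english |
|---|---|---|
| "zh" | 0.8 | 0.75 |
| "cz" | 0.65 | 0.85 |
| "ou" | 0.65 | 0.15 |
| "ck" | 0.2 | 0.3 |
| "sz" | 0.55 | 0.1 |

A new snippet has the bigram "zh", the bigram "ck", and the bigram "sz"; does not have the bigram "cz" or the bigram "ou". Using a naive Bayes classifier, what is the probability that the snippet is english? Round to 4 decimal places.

dutch: 0.55 × 0.8 × (1−0.65) × (1−0.65) × 0.2 × 0.55 = 0.005929
english: 0.45 × 0.75 × (1−0.85) × (1−0.15) × 0.3 × 0.1 = 0.0012909375
P(english | x) = 0.0012909375 / 0.0072199375 ≈ 0.1788

0.1788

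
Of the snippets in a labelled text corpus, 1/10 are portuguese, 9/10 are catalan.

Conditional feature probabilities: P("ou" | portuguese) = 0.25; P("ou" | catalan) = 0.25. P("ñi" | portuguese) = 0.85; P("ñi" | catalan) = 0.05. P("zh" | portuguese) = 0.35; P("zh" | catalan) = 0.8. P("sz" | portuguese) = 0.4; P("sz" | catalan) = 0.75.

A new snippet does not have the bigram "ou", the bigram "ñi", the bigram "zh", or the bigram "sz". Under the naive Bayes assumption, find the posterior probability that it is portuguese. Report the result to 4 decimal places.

portuguese: 0.1 × (1−0.25) × (1−0.85) × (1−0.35) × (1−0.4) = 0.0043875
catalan: 0.9 × (1−0.25) × (1−0.05) × (1−0.8) × (1−0.75) = 0.0320625
P(portuguese | x) = 0.0043875 / 0.03645 ≈ 0.1204

0.1204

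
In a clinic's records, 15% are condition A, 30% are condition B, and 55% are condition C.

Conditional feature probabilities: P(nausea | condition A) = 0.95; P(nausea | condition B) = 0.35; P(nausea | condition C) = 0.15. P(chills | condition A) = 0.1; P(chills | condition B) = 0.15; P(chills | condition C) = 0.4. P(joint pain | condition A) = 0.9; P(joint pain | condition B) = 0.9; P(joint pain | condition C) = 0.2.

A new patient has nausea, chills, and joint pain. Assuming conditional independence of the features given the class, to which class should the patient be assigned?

condition B

condition A: 0.15 × 0.95 × 0.1 × 0.9 = 0.012825
condition B: 0.3 × 0.35 × 0.15 × 0.9 = 0.014175
condition C: 0.55 × 0.15 × 0.4 × 0.2 = 0.0066
Highest score → condition B.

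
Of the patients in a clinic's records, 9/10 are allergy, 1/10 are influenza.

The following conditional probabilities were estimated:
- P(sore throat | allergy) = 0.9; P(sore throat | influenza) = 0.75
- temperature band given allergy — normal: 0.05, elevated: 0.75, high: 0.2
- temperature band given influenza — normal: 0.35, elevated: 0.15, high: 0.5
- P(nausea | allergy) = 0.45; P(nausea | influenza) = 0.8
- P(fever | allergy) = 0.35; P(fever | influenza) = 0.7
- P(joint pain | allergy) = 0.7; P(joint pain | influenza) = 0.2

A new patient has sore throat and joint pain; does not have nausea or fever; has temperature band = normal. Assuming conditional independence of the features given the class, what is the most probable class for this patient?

allergy: 0.9 × 0.9 × 0.05 × (1−0.45) × (1−0.35) × 0.7 = 0.010135125
influenza: 0.1 × 0.75 × 0.35 × (1−0.8) × (1−0.7) × 0.2 = 0.000315
Highest score → allergy.

allergy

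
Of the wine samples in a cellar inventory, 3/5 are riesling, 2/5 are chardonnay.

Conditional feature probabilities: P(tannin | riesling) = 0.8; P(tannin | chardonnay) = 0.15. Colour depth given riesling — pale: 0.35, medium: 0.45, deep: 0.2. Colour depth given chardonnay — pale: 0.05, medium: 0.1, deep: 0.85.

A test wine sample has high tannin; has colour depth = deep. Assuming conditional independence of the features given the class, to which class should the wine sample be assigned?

riesling: 0.6 × 0.8 × 0.2 = 0.096
chardonnay: 0.4 × 0.15 × 0.85 = 0.051
Highest score → riesling.

riesling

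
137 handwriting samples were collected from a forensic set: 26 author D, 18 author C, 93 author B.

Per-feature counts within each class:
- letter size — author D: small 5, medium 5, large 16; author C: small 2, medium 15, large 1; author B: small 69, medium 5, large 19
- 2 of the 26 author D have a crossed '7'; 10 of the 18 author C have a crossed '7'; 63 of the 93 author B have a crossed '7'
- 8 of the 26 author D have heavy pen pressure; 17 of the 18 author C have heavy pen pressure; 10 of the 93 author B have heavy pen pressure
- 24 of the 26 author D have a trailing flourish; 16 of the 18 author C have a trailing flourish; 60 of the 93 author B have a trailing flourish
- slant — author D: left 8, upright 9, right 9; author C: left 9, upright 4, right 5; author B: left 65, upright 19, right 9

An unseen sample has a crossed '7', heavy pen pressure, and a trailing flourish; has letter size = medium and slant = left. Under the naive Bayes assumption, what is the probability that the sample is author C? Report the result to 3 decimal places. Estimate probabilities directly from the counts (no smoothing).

author D: (26/137) × (5/26) × (2/26) × (8/26) × (24/26) × (8/26) ≈ 0.000245345
author C: (18/137) × (15/18) × (10/18) × (17/18) × (16/18) × (9/18) ≈ 0.0255324
author B: (93/137) × (5/93) × (63/93) × (10/93) × (60/93) × (65/93) ≈ 0.00119873
P(author C | x) = 0.0255324 / 0.026976475 ≈ 0.946

0.946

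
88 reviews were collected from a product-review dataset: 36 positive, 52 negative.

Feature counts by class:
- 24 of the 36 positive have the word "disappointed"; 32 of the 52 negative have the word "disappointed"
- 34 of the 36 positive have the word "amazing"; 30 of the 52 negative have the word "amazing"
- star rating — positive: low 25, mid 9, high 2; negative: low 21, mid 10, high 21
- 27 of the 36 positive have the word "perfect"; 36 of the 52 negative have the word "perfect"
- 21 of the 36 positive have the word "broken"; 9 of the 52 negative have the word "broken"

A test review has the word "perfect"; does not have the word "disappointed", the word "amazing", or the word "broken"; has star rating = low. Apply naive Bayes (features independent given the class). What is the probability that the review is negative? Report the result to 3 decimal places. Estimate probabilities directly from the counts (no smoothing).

0.931

positive: (36/88) × (12/36) × (2/36) × (25/36) × (27/36) × (15/36) ≈ 0.00164404
negative: (52/88) × (20/52) × (22/52) × (21/52) × (36/52) × (43/52) ≈ 0.0222304
P(negative | x) = 0.0222304 / 0.02387444 ≈ 0.931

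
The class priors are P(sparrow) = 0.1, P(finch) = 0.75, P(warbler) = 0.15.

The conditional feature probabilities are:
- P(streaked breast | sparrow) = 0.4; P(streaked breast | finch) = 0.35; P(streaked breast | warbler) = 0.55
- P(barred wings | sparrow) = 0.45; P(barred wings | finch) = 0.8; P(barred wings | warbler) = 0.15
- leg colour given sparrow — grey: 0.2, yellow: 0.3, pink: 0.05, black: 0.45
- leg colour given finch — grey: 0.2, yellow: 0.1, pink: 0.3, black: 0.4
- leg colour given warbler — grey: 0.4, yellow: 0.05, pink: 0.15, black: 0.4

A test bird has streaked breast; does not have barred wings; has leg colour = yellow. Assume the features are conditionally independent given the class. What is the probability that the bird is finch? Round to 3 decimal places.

sparrow: 0.1 × 0.4 × (1−0.45) × 0.3 = 0.0066
finch: 0.75 × 0.35 × (1−0.8) × 0.1 = 0.00525
warbler: 0.15 × 0.55 × (1−0.15) × 0.05 = 0.00350625
P(finch | x) = 0.00525 / 0.01535625 ≈ 0.342

0.342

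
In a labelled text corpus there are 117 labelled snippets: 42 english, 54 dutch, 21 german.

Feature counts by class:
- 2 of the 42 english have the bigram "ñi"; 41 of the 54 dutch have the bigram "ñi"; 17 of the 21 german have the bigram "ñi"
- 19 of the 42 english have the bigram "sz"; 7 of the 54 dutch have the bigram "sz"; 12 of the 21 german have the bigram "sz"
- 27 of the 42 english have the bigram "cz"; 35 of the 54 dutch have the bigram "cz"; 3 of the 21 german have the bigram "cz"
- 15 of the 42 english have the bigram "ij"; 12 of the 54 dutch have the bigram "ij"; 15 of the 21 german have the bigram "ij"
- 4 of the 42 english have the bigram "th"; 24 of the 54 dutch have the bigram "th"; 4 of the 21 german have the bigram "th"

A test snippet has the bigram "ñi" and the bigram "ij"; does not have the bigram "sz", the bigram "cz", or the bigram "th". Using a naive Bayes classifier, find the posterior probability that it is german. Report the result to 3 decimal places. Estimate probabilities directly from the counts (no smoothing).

0.683

english: (42/117) × (2/42) × (23/42) × (15/42) × (15/42) × (38/42) ≈ 0.00108029
dutch: (54/117) × (41/54) × (47/54) × (19/54) × (12/54) × (30/54) ≈ 0.0132488
german: (21/117) × (17/21) × (9/21) × (18/21) × (15/21) × (17/21) ≈ 0.0308632
P(german | x) = 0.0308632 / 0.04519229 ≈ 0.683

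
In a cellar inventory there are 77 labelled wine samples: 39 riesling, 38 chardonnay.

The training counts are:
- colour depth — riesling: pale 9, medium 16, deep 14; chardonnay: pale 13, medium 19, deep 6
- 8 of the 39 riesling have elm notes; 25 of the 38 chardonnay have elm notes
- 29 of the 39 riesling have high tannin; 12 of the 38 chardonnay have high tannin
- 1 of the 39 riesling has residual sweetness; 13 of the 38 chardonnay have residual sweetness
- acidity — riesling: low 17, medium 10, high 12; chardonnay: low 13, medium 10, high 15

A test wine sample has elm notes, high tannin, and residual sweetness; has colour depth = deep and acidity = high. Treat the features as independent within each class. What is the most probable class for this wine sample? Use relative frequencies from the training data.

riesling: (39/77) × (14/39) × (8/39) × (29/39) × (1/39) × (12/39) ≈ 0.0002188
chardonnay: (38/77) × (6/38) × (25/38) × (12/38) × (13/38) × (15/38) ≈ 0.00218616
Highest score → chardonnay.

chardonnay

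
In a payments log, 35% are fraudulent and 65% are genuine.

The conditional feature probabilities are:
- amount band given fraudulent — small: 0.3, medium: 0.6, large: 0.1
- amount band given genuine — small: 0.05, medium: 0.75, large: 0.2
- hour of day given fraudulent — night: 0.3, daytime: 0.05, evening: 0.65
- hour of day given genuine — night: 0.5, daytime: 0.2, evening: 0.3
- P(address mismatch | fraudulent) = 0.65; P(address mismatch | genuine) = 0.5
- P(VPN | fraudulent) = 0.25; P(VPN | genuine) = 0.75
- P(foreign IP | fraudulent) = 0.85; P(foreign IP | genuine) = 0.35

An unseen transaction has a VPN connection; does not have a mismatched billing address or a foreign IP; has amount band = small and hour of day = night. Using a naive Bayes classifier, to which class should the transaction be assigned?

genuine

fraudulent: 0.35 × 0.3 × 0.3 × (1−0.65) × 0.25 × (1−0.85) = 0.0004134375
genuine: 0.65 × 0.05 × 0.5 × (1−0.5) × 0.75 × (1−0.35) = 0.0039609375
Highest score → genuine.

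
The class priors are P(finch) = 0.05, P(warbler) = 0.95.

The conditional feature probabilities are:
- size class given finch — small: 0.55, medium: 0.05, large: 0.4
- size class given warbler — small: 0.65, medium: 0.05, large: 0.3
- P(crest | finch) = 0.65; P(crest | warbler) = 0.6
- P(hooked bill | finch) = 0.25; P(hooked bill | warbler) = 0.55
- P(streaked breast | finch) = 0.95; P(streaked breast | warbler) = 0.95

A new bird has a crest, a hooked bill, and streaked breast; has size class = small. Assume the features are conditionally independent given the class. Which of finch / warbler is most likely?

warbler

finch: 0.05 × 0.55 × 0.65 × 0.25 × 0.95 = 0.0042453125
warbler: 0.95 × 0.65 × 0.6 × 0.55 × 0.95 = 0.19358625
Highest score → warbler.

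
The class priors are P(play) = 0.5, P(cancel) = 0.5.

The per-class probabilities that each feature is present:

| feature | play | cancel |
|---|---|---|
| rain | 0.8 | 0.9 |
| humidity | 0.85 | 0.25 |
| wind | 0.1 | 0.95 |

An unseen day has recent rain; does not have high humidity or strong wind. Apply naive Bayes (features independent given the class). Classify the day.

play

play: 0.5 × 0.8 × (1−0.85) × (1−0.1) = 0.054
cancel: 0.5 × 0.9 × (1−0.25) × (1−0.95) = 0.016875
Highest score → play.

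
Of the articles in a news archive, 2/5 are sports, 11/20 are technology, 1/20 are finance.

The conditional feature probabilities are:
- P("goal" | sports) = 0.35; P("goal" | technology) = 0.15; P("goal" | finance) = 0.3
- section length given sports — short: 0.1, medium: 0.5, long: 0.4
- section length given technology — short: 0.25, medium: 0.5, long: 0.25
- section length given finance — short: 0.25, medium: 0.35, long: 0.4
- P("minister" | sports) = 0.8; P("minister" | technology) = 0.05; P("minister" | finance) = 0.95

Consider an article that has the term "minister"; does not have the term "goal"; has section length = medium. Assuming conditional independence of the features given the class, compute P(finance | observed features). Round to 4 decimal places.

0.0914

sports: 0.4 × (1−0.35) × 0.5 × 0.8 = 0.104
technology: 0.55 × (1−0.15) × 0.5 × 0.05 = 0.0116875
finance: 0.05 × (1−0.3) × 0.35 × 0.95 = 0.0116375
P(finance | x) = 0.0116375 / 0.127325 ≈ 0.0914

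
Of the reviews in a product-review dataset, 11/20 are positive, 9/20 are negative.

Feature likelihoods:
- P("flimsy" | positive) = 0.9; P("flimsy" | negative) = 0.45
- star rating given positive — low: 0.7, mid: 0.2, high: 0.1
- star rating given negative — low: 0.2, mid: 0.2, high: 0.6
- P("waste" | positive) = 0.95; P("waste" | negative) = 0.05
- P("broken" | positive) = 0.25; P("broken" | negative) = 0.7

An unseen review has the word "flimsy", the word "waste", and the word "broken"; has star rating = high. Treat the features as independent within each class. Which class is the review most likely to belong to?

positive

positive: 0.55 × 0.9 × 0.1 × 0.95 × 0.25 = 0.01175625
negative: 0.45 × 0.45 × 0.6 × 0.05 × 0.7 = 0.0042525
Highest score → positive.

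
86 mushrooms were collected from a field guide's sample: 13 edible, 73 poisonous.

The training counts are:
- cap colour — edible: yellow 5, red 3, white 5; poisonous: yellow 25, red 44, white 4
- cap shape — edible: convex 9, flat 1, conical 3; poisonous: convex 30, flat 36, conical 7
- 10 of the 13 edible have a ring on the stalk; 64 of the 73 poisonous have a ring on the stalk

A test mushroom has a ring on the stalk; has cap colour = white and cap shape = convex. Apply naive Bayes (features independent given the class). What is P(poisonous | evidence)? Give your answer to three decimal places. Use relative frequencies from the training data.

0.351

edible: (13/86) × (5/13) × (9/13) × (10/13) ≈ 0.0309619
poisonous: (73/86) × (4/73) × (30/73) × (64/73) ≈ 0.0167578
P(poisonous | x) = 0.0167578 / 0.0477197 ≈ 0.351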